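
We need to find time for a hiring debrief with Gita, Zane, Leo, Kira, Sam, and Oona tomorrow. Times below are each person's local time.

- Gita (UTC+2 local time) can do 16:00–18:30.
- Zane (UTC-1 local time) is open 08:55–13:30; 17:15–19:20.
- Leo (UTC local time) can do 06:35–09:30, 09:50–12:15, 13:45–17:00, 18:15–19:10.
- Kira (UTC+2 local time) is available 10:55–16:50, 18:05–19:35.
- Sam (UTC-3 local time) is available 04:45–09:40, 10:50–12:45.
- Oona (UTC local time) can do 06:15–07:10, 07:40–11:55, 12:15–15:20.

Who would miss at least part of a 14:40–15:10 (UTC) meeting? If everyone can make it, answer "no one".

Gita in UTC: 14:00-16:30 (subtract 2h to convert from UTC+2).
Zane in UTC: 09:55-14:30, 18:15-20:20 (add 1h to convert from UTC-1).
Leo in UTC: 06:35-09:30, 09:50-12:15, 13:45-17:00, 18:15-19:10.
Kira in UTC: 08:55-14:50, 16:05-17:35 (subtract 2h to convert from UTC+2).
Sam in UTC: 07:45-12:40, 13:50-15:45 (add 3h to convert from UTC-3).
Oona in UTC: 06:15-07:10, 07:40-11:55, 12:15-15:20.
Gita: free for 14:40-15:10. Zane: not fully free for 14:40-15:10. Leo: free for 14:40-15:10. Kira: not fully free for 14:40-15:10. Sam: free for 14:40-15:10. Oona: free for 14:40-15:10.

Kira, Zane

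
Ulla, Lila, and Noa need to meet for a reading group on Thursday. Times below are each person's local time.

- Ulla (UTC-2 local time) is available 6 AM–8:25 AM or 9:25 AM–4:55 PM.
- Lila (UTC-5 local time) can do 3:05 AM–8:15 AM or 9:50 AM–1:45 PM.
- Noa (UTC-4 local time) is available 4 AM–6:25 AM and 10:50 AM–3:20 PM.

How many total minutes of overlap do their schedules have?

375

Ulla in UTC: 08:00-10:25, 11:25-18:55 (add 2h to convert from UTC-2).
Lila in UTC: 08:05-13:15, 14:50-18:45 (add 5h to convert from UTC-5).
Noa in UTC: 08:00-10:25, 14:50-19:20 (add 4h to convert from UTC-4).
Ulla ∩ Lila: 08:05-10:25, 11:25-13:15, 14:50-18:45.
Ulla ∩ Lila ∩ Noa: 08:05-10:25, 14:50-18:45.
Summing the common windows: 140 + 235 = 375 minutes.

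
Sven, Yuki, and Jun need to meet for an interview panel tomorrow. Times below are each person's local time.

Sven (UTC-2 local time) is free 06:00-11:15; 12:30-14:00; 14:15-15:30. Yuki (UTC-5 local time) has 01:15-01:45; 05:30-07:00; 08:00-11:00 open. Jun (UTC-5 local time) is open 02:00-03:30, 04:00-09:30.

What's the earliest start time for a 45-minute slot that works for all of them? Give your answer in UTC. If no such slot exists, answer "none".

10:30

Sven in UTC: 08:00-13:15, 14:30-16:00, 16:15-17:30 (add 2h to convert from UTC-2).
Yuki in UTC: 06:15-06:45, 10:30-12:00, 13:00-16:00 (add 5h to convert from UTC-5).
Jun in UTC: 07:00-08:30, 09:00-14:30 (add 5h to convert from UTC-5).
Sven ∩ Yuki: 10:30-12:00, 13:00-13:15, 14:30-16:00.
Sven ∩ Yuki ∩ Jun: 10:30-12:00, 13:00-13:15.
The first common window of at least 45 minutes is 10:30-12:00, so the earliest start is 10:30.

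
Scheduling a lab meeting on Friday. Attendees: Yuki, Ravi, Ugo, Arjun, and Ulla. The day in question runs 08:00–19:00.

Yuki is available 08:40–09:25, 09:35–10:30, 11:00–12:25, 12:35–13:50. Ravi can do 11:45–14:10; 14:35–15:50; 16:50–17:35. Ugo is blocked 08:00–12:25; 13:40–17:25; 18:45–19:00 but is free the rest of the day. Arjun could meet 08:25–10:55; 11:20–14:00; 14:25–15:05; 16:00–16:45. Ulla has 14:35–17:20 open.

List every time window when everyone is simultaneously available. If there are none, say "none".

none

Yuki free: 08:40-09:25, 09:35-10:30, 11:00-12:25, 12:35-13:50.
Ravi free: 11:45-14:10, 14:35-15:50, 16:50-17:35.
Ugo free: 12:25-13:40, 17:25-18:45 (invert busy blocks within the working day).
Arjun free: 08:25-10:55, 11:20-14:00, 14:25-15:05, 16:00-16:45.
Ulla free: 14:35-17:20.
Yuki ∩ Ravi: 11:45-12:25, 12:35-13:50.
Yuki ∩ Ravi ∩ Ugo: 12:35-13:40.
Yuki ∩ Ravi ∩ Ugo ∩ Arjun: 12:35-13:40.
Yuki ∩ Ravi ∩ Ugo ∩ Arjun ∩ Ulla: ∅.
There is no time when everyone is free.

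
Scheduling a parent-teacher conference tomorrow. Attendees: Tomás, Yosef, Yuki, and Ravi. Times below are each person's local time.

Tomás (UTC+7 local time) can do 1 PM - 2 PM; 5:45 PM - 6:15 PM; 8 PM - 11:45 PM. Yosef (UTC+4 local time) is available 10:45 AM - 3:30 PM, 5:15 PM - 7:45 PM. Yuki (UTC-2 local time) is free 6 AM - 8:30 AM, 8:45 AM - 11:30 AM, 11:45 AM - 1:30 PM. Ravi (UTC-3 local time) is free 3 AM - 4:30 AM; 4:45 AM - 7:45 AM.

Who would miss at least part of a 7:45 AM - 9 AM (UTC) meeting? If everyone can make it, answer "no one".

Tomás in UTC: 06:00-07:00, 10:45-11:15, 13:00-16:45 (subtract 7h to convert from UTC+7).
Yosef in UTC: 06:45-11:30, 13:15-15:45 (subtract 4h to convert from UTC+4).
Yuki in UTC: 08:00-10:30, 10:45-13:30, 13:45-15:30 (add 2h to convert from UTC-2).
Ravi in UTC: 06:00-07:30, 07:45-10:45 (add 3h to convert from UTC-3).
Tomás: not fully free for 07:45-09:00. Yosef: free for 07:45-09:00. Yuki: not fully free for 07:45-09:00. Ravi: free for 07:45-09:00.

Tomás, Yuki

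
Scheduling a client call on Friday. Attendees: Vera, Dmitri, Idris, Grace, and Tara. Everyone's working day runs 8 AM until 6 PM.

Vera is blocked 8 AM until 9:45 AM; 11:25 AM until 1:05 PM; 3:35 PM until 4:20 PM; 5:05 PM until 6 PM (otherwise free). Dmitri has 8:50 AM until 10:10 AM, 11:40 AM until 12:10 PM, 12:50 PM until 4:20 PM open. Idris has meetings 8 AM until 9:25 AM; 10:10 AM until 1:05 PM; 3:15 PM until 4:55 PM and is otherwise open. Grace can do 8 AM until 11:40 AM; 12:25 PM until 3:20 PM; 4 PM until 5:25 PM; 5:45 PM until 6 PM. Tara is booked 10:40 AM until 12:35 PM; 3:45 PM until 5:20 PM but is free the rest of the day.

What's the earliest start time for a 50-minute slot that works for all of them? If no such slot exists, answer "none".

Vera free: 09:45-11:25, 13:05-15:35, 16:20-17:05 (invert busy blocks within the working day).
Dmitri free: 08:50-10:10, 11:40-12:10, 12:50-16:20.
Idris free: 09:25-10:10, 13:05-15:15, 16:55-18:00 (invert busy blocks within the working day).
Grace free: 08:00-11:40, 12:25-15:20, 16:00-17:25, 17:45-18:00.
Tara free: 08:00-10:40, 12:35-15:45, 17:20-18:00 (invert busy blocks within the working day).
Vera ∩ Dmitri: 09:45-10:10, 13:05-15:35.
Vera ∩ Dmitri ∩ Idris: 09:45-10:10, 13:05-15:15.
Vera ∩ Dmitri ∩ Idris ∩ Grace: 09:45-10:10, 13:05-15:15.
Vera ∩ Dmitri ∩ Idris ∩ Grace ∩ Tara: 09:45-10:10, 13:05-15:15.
Those are the intersection windows.
The first common window of at least 50 minutes is 13:05-15:15, so the earliest start is 13:05.

13:05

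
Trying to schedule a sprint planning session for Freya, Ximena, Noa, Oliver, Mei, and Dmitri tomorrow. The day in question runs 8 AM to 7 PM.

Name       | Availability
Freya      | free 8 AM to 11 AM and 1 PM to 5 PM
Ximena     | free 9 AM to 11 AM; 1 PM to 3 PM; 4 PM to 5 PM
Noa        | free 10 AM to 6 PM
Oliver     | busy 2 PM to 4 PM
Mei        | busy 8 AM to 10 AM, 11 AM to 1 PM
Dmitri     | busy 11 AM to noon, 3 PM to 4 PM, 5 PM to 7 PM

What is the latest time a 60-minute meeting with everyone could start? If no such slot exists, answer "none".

16:00

Freya free: 08:00-11:00, 13:00-17:00.
Ximena free: 09:00-11:00, 13:00-15:00, 16:00-17:00.
Noa free: 10:00-18:00.
Oliver free: 08:00-14:00, 16:00-19:00 (invert busy blocks within the working day).
Mei free: 10:00-11:00, 13:00-19:00 (invert busy blocks within the working day).
Dmitri free: 08:00-11:00, 12:00-15:00, 16:00-17:00 (invert busy blocks within the working day).
Freya ∩ Ximena: 09:00-11:00, 13:00-15:00, 16:00-17:00.
Freya ∩ Ximena ∩ Noa: 10:00-11:00, 13:00-15:00, 16:00-17:00.
Freya ∩ Ximena ∩ Noa ∩ Oliver: 10:00-11:00, 13:00-14:00, 16:00-17:00.
Freya ∩ Ximena ∩ Noa ∩ Oliver ∩ Mei: 10:00-11:00, 13:00-14:00, 16:00-17:00.
Freya ∩ Ximena ∩ Noa ∩ Oliver ∩ Mei ∩ Dmitri: 10:00-11:00, 13:00-14:00, 16:00-17:00.
The last common window of at least 60 minutes is 16:00-17:00; a 60-minute meeting can start as late as 16:00 and still end by 17:00.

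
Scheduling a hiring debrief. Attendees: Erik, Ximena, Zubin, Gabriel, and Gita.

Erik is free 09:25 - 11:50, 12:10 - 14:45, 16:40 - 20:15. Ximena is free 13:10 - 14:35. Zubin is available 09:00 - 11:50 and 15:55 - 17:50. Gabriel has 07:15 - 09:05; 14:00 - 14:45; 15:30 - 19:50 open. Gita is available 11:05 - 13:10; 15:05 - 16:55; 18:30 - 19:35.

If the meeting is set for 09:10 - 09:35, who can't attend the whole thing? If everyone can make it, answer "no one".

Erik, Gabriel, Gita, Ximena

Erik: not fully free for 09:10-09:35. Ximena: not fully free for 09:10-09:35. Zubin: free for 09:10-09:35. Gabriel: not fully free for 09:10-09:35. Gita: not fully free for 09:10-09:35.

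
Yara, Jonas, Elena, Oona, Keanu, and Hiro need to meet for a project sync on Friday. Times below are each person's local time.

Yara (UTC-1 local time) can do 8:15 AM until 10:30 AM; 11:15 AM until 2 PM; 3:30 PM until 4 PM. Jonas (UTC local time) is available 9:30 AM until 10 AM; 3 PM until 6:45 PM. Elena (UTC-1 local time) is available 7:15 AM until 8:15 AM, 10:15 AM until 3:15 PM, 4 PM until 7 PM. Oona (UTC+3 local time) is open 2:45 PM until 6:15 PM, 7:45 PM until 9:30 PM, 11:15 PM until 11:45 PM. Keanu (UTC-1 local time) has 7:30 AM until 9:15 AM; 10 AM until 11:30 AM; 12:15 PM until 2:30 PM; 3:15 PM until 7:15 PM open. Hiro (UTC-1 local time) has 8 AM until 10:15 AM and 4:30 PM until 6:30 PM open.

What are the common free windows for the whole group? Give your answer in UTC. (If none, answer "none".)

none

Yara in UTC: 09:15-11:30, 12:15-15:00, 16:30-17:00 (add 1h to convert from UTC-1).
Jonas in UTC: 09:30-10:00, 15:00-18:45.
Elena in UTC: 08:15-09:15, 11:15-16:15, 17:00-20:00 (add 1h to convert from UTC-1).
Oona in UTC: 11:45-15:15, 16:45-18:30, 20:15-20:45 (subtract 3h to convert from UTC+3).
Keanu in UTC: 08:30-10:15, 11:00-12:30, 13:15-15:30, 16:15-20:15 (add 1h to convert from UTC-1).
Hiro in UTC: 09:00-11:15, 17:30-19:30 (add 1h to convert from UTC-1).
Yara ∩ Jonas: 09:30-10:00, 16:30-17:00.
Yara ∩ Jonas ∩ Elena: ∅.
Yara ∩ Jonas ∩ Elena ∩ Oona: ∅.
Yara ∩ Jonas ∩ Elena ∩ Oona ∩ Keanu: ∅.
Yara ∩ Jonas ∩ Elena ∩ Oona ∩ Keanu ∩ Hiro: ∅.
There is no time when everyone is free.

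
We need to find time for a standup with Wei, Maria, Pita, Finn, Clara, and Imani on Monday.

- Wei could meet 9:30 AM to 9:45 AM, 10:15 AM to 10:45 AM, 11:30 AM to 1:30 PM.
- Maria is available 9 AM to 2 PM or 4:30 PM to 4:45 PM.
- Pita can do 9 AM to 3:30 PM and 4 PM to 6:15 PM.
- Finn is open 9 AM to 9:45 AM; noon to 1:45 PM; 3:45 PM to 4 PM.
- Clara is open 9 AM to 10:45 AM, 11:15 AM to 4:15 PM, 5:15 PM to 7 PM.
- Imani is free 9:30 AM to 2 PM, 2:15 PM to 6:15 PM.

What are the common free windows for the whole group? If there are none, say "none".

09:30-09:45, 12:00-13:30

Wei ∩ Maria: 09:30-09:45, 10:15-10:45, 11:30-13:30.
Wei ∩ Maria ∩ Pita: 09:30-09:45, 10:15-10:45, 11:30-13:30.
Wei ∩ Maria ∩ Pita ∩ Finn: 09:30-09:45, 12:00-13:30.
Wei ∩ Maria ∩ Pita ∩ Finn ∩ Clara: 09:30-09:45, 12:00-13:30.
Wei ∩ Maria ∩ Pita ∩ Finn ∩ Clara ∩ Imani: 09:30-09:45, 12:00-13:30.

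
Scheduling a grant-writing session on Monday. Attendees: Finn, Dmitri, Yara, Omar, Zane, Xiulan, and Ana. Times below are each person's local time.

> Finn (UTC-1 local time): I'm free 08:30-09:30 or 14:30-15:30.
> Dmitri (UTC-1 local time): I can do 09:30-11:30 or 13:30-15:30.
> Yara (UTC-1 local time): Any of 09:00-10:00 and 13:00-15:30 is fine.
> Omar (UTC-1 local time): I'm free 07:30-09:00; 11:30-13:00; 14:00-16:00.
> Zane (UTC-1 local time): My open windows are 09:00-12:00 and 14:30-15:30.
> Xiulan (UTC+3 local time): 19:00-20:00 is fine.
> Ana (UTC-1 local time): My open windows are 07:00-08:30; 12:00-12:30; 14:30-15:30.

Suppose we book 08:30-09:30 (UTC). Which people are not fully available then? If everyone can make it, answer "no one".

Dmitri, Finn, Xiulan, Yara, Zane

Finn in UTC: 09:30-10:30, 15:30-16:30 (add 1h to convert from UTC-1).
Dmitri in UTC: 10:30-12:30, 14:30-16:30 (add 1h to convert from UTC-1).
Yara in UTC: 10:00-11:00, 14:00-16:30 (add 1h to convert from UTC-1).
Omar in UTC: 08:30-10:00, 12:30-14:00, 15:00-17:00 (add 1h to convert from UTC-1).
Zane in UTC: 10:00-13:00, 15:30-16:30 (add 1h to convert from UTC-1).
Xiulan in UTC: 16:00-17:00 (subtract 3h to convert from UTC+3).
Ana in UTC: 08:00-09:30, 13:00-13:30, 15:30-16:30 (add 1h to convert from UTC-1).
Finn: not fully free for 08:30-09:30. Dmitri: not fully free for 08:30-09:30. Yara: not fully free for 08:30-09:30. Omar: free for 08:30-09:30. Zane: not fully free for 08:30-09:30. Xiulan: not fully free for 08:30-09:30. Ana: free for 08:30-09:30.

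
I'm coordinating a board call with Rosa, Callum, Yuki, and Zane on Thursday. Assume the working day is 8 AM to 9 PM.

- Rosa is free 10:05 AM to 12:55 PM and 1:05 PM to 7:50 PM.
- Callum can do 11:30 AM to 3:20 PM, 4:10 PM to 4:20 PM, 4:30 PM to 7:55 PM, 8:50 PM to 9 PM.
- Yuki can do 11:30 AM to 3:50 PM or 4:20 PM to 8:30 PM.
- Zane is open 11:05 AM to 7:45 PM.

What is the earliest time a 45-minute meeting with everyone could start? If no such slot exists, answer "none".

Rosa ∩ Callum: 11:30-12:55, 13:05-15:20, 16:10-16:20, 16:30-19:50.
Rosa ∩ Callum ∩ Yuki: 11:30-12:55, 13:05-15:20, 16:30-19:50.
Rosa ∩ Callum ∩ Yuki ∩ Zane: 11:30-12:55, 13:05-15:20, 16:30-19:45.
The first common window of at least 45 minutes is 11:30-12:55, so the earliest start is 11:30.

11:30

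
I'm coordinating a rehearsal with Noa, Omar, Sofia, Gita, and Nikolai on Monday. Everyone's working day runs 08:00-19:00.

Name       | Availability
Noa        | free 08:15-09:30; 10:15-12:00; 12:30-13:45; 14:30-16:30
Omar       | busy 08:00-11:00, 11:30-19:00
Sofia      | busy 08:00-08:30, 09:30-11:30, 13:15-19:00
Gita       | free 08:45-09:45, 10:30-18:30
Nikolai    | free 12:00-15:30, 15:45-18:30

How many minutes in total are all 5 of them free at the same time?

0

Noa free: 08:15-09:30, 10:15-12:00, 12:30-13:45, 14:30-16:30.
Omar free: 11:00-11:30 (invert busy blocks within the working day).
Sofia free: 08:30-09:30, 11:30-13:15 (invert busy blocks within the working day).
Gita free: 08:45-09:45, 10:30-18:30.
Nikolai free: 12:00-15:30, 15:45-18:30.
Noa ∩ Omar: 11:00-11:30.
Noa ∩ Omar ∩ Sofia: ∅.
Noa ∩ Omar ∩ Sofia ∩ Gita: ∅.
Noa ∩ Omar ∩ Sofia ∩ Gita ∩ Nikolai: ∅.
There is no time when everyone is free.
There is no common window, so the total is 0 minutes.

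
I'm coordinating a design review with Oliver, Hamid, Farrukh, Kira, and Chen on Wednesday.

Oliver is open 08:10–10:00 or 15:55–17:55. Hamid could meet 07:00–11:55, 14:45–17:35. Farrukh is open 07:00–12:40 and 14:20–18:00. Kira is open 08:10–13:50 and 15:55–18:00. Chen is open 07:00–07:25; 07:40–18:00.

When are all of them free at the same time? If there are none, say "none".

08:10-10:00, 15:55-17:35

Oliver ∩ Hamid: 08:10-10:00, 15:55-17:35.
Oliver ∩ Hamid ∩ Farrukh: 08:10-10:00, 15:55-17:35.
Oliver ∩ Hamid ∩ Farrukh ∩ Kira: 08:10-10:00, 15:55-17:35.
Oliver ∩ Hamid ∩ Farrukh ∩ Kira ∩ Chen: 08:10-10:00, 15:55-17:35.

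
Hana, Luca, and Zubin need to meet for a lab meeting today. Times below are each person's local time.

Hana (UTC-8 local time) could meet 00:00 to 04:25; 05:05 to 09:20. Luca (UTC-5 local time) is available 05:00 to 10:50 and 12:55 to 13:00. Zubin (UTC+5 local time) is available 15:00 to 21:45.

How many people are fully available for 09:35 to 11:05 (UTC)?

1

Hana in UTC: 08:00-12:25, 13:05-17:20 (add 8h to convert from UTC-8).
Luca in UTC: 10:00-15:50, 17:55-18:00 (add 5h to convert from UTC-5).
Zubin in UTC: 10:00-16:45 (subtract 5h to convert from UTC+5).
Hana can make the full 09:35-11:05 slot — that's 1.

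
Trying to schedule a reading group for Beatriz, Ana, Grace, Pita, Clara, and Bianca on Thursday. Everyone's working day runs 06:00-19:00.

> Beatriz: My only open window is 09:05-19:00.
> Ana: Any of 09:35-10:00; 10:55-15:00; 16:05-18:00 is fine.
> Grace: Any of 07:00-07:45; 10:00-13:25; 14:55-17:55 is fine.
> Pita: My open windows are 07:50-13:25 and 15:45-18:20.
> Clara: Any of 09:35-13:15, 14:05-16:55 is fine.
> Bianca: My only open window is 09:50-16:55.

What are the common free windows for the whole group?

Beatriz ∩ Ana: 09:35-10:00, 10:55-15:00, 16:05-18:00.
Beatriz ∩ Ana ∩ Grace: 10:55-13:25, 14:55-15:00, 16:05-17:55.
Beatriz ∩ Ana ∩ Grace ∩ Pita: 10:55-13:25, 16:05-17:55.
Beatriz ∩ Ana ∩ Grace ∩ Pita ∩ Clara: 10:55-13:15, 16:05-16:55.
Beatriz ∩ Ana ∩ Grace ∩ Pita ∩ Clara ∩ Bianca: 10:55-13:15, 16:05-16:55.
So the common availability across everyone is 10:55-13:15, 16:05-16:55.

10:55-13:15, 16:05-16:55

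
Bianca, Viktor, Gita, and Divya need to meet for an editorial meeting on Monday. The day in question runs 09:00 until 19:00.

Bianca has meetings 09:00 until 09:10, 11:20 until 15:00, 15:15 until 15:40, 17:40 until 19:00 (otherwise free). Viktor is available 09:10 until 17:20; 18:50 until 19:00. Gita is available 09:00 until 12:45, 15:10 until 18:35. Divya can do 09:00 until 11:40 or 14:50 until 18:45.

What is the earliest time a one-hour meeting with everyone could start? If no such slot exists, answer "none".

Bianca free: 09:10-11:20, 15:00-15:15, 15:40-17:40 (invert busy blocks within the working day).
Viktor free: 09:10-17:20, 18:50-19:00.
Gita free: 09:00-12:45, 15:10-18:35.
Divya free: 09:00-11:40, 14:50-18:45.
Bianca ∩ Viktor: 09:10-11:20, 15:00-15:15, 15:40-17:20.
Bianca ∩ Viktor ∩ Gita: 09:10-11:20, 15:10-15:15, 15:40-17:20.
Bianca ∩ Viktor ∩ Gita ∩ Divya: 09:10-11:20, 15:10-15:15, 15:40-17:20.
The first common window of at least 60 minutes is 09:10-11:20, so the earliest start is 09:10.

09:10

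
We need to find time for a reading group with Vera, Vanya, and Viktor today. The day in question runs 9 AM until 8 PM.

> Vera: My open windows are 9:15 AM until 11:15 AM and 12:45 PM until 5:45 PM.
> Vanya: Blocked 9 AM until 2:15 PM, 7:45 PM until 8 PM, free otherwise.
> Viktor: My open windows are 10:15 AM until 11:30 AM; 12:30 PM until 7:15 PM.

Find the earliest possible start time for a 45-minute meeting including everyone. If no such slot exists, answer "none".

14:15

Vera free: 09:15-11:15, 12:45-17:45.
Vanya free: 14:15-19:45 (invert busy blocks within the working day).
Viktor free: 10:15-11:30, 12:30-19:15.
Vera ∩ Vanya: 14:15-17:45.
Vera ∩ Vanya ∩ Viktor: 14:15-17:45.
The first common window of at least 45 minutes is 14:15-17:45, so the earliest start is 14:15.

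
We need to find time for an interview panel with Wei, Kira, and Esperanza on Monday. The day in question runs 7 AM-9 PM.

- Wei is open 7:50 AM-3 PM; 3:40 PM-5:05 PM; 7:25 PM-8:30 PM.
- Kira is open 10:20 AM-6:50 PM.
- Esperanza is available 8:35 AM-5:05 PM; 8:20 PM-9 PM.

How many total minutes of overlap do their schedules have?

365

Wei ∩ Kira: 10:20-15:00, 15:40-17:05.
Wei ∩ Kira ∩ Esperanza: 10:20-15:00, 15:40-17:05.
So the common availability across everyone is 10:20-15:00, 15:40-17:05.
Summing the common windows: 280 + 85 = 365 minutes.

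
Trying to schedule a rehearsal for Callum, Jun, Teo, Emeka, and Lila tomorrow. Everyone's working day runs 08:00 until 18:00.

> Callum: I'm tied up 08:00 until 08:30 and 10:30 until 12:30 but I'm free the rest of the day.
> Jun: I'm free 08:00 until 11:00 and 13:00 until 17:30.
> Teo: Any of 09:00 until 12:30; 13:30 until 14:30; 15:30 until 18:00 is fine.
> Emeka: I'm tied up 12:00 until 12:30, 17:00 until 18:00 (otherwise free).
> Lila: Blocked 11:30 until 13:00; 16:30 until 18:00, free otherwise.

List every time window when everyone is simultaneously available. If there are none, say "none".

09:00-10:30, 13:30-14:30, 15:30-16:30

Callum free: 08:30-10:30, 12:30-18:00 (invert busy blocks within the working day).
Jun free: 08:00-11:00, 13:00-17:30.
Teo free: 09:00-12:30, 13:30-14:30, 15:30-18:00.
Emeka free: 08:00-12:00, 12:30-17:00 (invert busy blocks within the working day).
Lila free: 08:00-11:30, 13:00-16:30 (invert busy blocks within the working day).
Callum ∩ Jun: 08:30-10:30, 13:00-17:30.
Callum ∩ Jun ∩ Teo: 09:00-10:30, 13:30-14:30, 15:30-17:30.
Callum ∩ Jun ∩ Teo ∩ Emeka: 09:00-10:30, 13:30-14:30, 15:30-17:00.
Callum ∩ Jun ∩ Teo ∩ Emeka ∩ Lila: 09:00-10:30, 13:30-14:30, 15:30-16:30.
Those are the intersection windows.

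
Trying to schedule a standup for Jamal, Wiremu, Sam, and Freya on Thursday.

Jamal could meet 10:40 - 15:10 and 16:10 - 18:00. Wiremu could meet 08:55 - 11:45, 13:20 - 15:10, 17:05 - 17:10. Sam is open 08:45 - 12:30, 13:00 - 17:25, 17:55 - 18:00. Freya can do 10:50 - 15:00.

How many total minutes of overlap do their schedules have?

155

Jamal ∩ Wiremu: 10:40-11:45, 13:20-15:10, 17:05-17:10.
Jamal ∩ Wiremu ∩ Sam: 10:40-11:45, 13:20-15:10, 17:05-17:10.
Jamal ∩ Wiremu ∩ Sam ∩ Freya: 10:50-11:45, 13:20-15:00.
Summing the common windows: 55 + 100 = 155 minutes.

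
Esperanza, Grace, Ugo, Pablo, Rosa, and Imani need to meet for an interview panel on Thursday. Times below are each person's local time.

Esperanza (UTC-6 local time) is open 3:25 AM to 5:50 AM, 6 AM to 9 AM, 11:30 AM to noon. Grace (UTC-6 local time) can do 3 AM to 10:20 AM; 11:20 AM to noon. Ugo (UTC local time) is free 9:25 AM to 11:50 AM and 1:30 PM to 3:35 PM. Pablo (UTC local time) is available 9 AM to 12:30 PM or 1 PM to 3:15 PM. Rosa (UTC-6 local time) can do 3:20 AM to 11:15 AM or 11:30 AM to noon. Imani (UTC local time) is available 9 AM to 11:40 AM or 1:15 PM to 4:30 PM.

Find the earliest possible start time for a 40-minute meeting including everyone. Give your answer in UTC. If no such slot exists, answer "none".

Esperanza in UTC: 09:25-11:50, 12:00-15:00, 17:30-18:00 (add 6h to convert from UTC-6).
Grace in UTC: 09:00-16:20, 17:20-18:00 (add 6h to convert from UTC-6).
Ugo in UTC: 09:25-11:50, 13:30-15:35.
Pablo in UTC: 09:00-12:30, 13:00-15:15.
Rosa in UTC: 09:20-17:15, 17:30-18:00 (add 6h to convert from UTC-6).
Imani in UTC: 09:00-11:40, 13:15-16:30.
Esperanza ∩ Grace: 09:25-11:50, 12:00-15:00, 17:30-18:00.
Esperanza ∩ Grace ∩ Ugo: 09:25-11:50, 13:30-15:00.
Esperanza ∩ Grace ∩ Ugo ∩ Pablo: 09:25-11:50, 13:30-15:00.
Esperanza ∩ Grace ∩ Ugo ∩ Pablo ∩ Rosa: 09:25-11:50, 13:30-15:00.
Esperanza ∩ Grace ∩ Ugo ∩ Pablo ∩ Rosa ∩ Imani: 09:25-11:40, 13:30-15:00.
The first common window of at least 40 minutes is 09:25-11:40, so the earliest start is 09:25.

09:25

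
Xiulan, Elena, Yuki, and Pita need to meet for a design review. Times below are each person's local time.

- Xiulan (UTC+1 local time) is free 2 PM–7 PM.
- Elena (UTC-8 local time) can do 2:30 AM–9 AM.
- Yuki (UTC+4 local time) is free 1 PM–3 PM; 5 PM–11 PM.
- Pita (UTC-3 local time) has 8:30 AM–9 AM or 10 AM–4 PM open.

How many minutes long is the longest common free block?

Xiulan in UTC: 13:00-18:00 (subtract 1h to convert from UTC+1).
Elena in UTC: 10:30-17:00 (add 8h to convert from UTC-8).
Yuki in UTC: 09:00-11:00, 13:00-19:00 (subtract 4h to convert from UTC+4).
Pita in UTC: 11:30-12:00, 13:00-19:00 (add 3h to convert from UTC-3).
Xiulan ∩ Elena: 13:00-17:00.
Xiulan ∩ Elena ∩ Yuki: 13:00-17:00.
Xiulan ∩ Elena ∩ Yuki ∩ Pita: 13:00-17:00.
The longest is 13:00-17:00 at 240 minutes.

240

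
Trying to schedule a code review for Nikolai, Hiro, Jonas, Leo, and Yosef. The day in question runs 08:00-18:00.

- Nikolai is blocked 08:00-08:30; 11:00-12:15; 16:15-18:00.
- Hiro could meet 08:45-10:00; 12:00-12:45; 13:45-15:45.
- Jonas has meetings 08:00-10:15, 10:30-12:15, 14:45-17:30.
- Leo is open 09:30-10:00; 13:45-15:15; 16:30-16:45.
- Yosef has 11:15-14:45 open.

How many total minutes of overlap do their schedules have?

60

Nikolai free: 08:30-11:00, 12:15-16:15 (invert busy blocks within the working day).
Hiro free: 08:45-10:00, 12:00-12:45, 13:45-15:45.
Jonas free: 10:15-10:30, 12:15-14:45, 17:30-18:00 (invert busy blocks within the working day).
Leo free: 09:30-10:00, 13:45-15:15, 16:30-16:45.
Yosef free: 11:15-14:45.
Nikolai ∩ Hiro: 08:45-10:00, 12:15-12:45, 13:45-15:45.
Nikolai ∩ Hiro ∩ Jonas: 12:15-12:45, 13:45-14:45.
Nikolai ∩ Hiro ∩ Jonas ∩ Leo: 13:45-14:45.
Nikolai ∩ Hiro ∩ Jonas ∩ Leo ∩ Yosef: 13:45-14:45.
Those are the intersection windows.
That's a single block of 60 minutes.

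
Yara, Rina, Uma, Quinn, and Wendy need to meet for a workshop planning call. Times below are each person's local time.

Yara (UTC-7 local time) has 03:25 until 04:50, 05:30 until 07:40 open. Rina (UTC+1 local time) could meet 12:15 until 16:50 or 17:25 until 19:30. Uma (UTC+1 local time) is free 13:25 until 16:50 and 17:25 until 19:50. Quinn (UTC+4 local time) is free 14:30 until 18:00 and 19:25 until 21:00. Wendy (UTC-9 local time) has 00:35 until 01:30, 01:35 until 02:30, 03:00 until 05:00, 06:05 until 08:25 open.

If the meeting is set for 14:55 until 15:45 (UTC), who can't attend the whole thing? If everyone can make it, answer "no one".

Quinn, Wendy, Yara

Yara in UTC: 10:25-11:50, 12:30-14:40 (add 7h to convert from UTC-7).
Rina in UTC: 11:15-15:50, 16:25-18:30 (subtract 1h to convert from UTC+1).
Uma in UTC: 12:25-15:50, 16:25-18:50 (subtract 1h to convert from UTC+1).
Quinn in UTC: 10:30-14:00, 15:25-17:00 (subtract 4h to convert from UTC+4).
Wendy in UTC: 09:35-10:30, 10:35-11:30, 12:00-14:00, 15:05-17:25 (add 9h to convert from UTC-9).
Yara: not fully free for 14:55-15:45. Rina: free for 14:55-15:45. Uma: free for 14:55-15:45. Quinn: not fully free for 14:55-15:45. Wendy: not fully free for 14:55-15:45.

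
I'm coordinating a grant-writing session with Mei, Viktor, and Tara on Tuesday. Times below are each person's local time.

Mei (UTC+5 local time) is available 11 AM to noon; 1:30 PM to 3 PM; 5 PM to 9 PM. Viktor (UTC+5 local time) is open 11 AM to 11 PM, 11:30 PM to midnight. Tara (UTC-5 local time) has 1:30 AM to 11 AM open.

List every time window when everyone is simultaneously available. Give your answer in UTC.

06:30-07:00, 08:30-10:00, 12:00-16:00

Mei in UTC: 06:00-07:00, 08:30-10:00, 12:00-16:00 (subtract 5h to convert from UTC+5).
Viktor in UTC: 06:00-18:00, 18:30-19:00 (subtract 5h to convert from UTC+5).
Tara in UTC: 06:30-16:00 (add 5h to convert from UTC-5).
Mei ∩ Viktor: 06:00-07:00, 08:30-10:00, 12:00-16:00.
Mei ∩ Viktor ∩ Tara: 06:30-07:00, 08:30-10:00, 12:00-16:00.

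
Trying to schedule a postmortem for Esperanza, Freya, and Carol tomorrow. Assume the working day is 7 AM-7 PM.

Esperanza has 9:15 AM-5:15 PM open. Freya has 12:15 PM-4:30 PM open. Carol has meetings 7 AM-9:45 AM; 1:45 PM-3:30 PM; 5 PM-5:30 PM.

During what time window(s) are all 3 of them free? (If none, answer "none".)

Esperanza free: 09:15-17:15.
Freya free: 12:15-16:30.
Carol free: 09:45-13:45, 15:30-17:00, 17:30-19:00 (invert busy blocks within the working day).
Esperanza ∩ Freya: 12:15-16:30.
Esperanza ∩ Freya ∩ Carol: 12:15-13:45, 15:30-16:30.

12:15-13:45, 15:30-16:30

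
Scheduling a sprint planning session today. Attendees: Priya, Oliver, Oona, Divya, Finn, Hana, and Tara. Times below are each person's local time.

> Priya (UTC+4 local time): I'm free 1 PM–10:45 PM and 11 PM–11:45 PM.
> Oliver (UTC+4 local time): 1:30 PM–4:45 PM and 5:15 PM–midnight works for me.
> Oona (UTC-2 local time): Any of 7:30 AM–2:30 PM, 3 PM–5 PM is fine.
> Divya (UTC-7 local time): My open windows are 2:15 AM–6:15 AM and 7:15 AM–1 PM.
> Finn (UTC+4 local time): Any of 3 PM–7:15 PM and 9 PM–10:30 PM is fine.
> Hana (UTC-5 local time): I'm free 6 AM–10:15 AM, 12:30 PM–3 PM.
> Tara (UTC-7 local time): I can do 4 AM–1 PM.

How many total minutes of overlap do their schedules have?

225

Priya in UTC: 09:00-18:45, 19:00-19:45 (subtract 4h to convert from UTC+4).
Oliver in UTC: 09:30-12:45, 13:15-20:00 (subtract 4h to convert from UTC+4).
Oona in UTC: 09:30-16:30, 17:00-19:00 (add 2h to convert from UTC-2).
Divya in UTC: 09:15-13:15, 14:15-20:00 (add 7h to convert from UTC-7).
Finn in UTC: 11:00-15:15, 17:00-18:30 (subtract 4h to convert from UTC+4).
Hana in UTC: 11:00-15:15, 17:30-20:00 (add 5h to convert from UTC-5).
Tara in UTC: 11:00-20:00 (add 7h to convert from UTC-7).
Priya ∩ Oliver: 09:30-12:45, 13:15-18:45, 19:00-19:45.
Priya ∩ Oliver ∩ Oona: 09:30-12:45, 13:15-16:30, 17:00-18:45.
Priya ∩ Oliver ∩ Oona ∩ Divya: 09:30-12:45, 14:15-16:30, 17:00-18:45.
Priya ∩ Oliver ∩ Oona ∩ Divya ∩ Finn: 11:00-12:45, 14:15-15:15, 17:00-18:30.
Priya ∩ Oliver ∩ Oona ∩ Divya ∩ Finn ∩ Hana: 11:00-12:45, 14:15-15:15, 17:30-18:30.
Priya ∩ Oliver ∩ Oona ∩ Divya ∩ Finn ∩ Hana ∩ Tara: 11:00-12:45, 14:15-15:15, 17:30-18:30.
Summing the common windows: 105 + 60 + 60 = 225 minutes.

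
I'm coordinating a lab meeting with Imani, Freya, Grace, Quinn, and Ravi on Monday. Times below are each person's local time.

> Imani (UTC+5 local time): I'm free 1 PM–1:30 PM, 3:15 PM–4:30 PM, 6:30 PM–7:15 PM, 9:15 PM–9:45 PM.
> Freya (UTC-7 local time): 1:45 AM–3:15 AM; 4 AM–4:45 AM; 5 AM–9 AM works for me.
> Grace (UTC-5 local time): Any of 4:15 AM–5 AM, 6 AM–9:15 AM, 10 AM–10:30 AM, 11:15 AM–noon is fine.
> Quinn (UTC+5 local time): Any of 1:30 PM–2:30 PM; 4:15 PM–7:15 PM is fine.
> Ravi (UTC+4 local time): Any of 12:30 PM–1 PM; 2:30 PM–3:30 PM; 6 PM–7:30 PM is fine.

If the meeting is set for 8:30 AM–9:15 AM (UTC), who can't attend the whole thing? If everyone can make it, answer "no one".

Freya, Grace, Imani, Ravi

Imani in UTC: 08:00-08:30, 10:15-11:30, 13:30-14:15, 16:15-16:45 (subtract 5h to convert from UTC+5).
Freya in UTC: 08:45-10:15, 11:00-11:45, 12:00-16:00 (add 7h to convert from UTC-7).
Grace in UTC: 09:15-10:00, 11:00-14:15, 15:00-15:30, 16:15-17:00 (add 5h to convert from UTC-5).
Quinn in UTC: 08:30-09:30, 11:15-14:15 (subtract 5h to convert from UTC+5).
Ravi in UTC: 08:30-09:00, 10:30-11:30, 14:00-15:30 (subtract 4h to convert from UTC+4).
Imani: not fully free for 08:30-09:15. Freya: not fully free for 08:30-09:15. Grace: not fully free for 08:30-09:15. Quinn: free for 08:30-09:15. Ravi: not fully free for 08:30-09:15.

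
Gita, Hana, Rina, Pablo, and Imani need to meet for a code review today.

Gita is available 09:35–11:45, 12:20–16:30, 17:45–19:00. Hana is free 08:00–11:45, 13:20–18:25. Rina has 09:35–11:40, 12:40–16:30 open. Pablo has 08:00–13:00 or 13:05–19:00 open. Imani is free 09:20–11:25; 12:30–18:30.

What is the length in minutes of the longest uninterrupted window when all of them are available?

190

Gita ∩ Hana: 09:35-11:45, 13:20-16:30, 17:45-18:25.
Gita ∩ Hana ∩ Rina: 09:35-11:40, 13:20-16:30.
Gita ∩ Hana ∩ Rina ∩ Pablo: 09:35-11:40, 13:20-16:30.
Gita ∩ Hana ∩ Rina ∩ Pablo ∩ Imani: 09:35-11:25, 13:20-16:30.
The longest is 13:20-16:30 at 190 minutes.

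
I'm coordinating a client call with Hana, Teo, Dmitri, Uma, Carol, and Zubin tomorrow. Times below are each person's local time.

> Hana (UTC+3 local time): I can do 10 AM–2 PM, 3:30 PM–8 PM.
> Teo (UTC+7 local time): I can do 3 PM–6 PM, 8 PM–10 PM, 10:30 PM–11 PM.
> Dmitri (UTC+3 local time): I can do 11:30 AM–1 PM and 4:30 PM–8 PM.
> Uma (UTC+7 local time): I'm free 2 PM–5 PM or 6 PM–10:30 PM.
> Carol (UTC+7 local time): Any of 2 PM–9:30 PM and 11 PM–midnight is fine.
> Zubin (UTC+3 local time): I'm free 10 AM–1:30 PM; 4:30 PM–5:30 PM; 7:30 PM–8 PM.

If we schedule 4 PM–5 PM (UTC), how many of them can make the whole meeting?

Hana in UTC: 07:00-11:00, 12:30-17:00 (subtract 3h to convert from UTC+3).
Teo in UTC: 08:00-11:00, 13:00-15:00, 15:30-16:00 (subtract 7h to convert from UTC+7).
Dmitri in UTC: 08:30-10:00, 13:30-17:00 (subtract 3h to convert from UTC+3).
Uma in UTC: 07:00-10:00, 11:00-15:30 (subtract 7h to convert from UTC+7).
Carol in UTC: 07:00-14:30, 16:00-17:00 (subtract 7h to convert from UTC+7).
Zubin in UTC: 07:00-10:30, 13:30-14:30, 16:30-17:00 (subtract 3h to convert from UTC+3).
Hana, Dmitri, and Carol can make the full 16:00-17:00 slot — that's 3.

3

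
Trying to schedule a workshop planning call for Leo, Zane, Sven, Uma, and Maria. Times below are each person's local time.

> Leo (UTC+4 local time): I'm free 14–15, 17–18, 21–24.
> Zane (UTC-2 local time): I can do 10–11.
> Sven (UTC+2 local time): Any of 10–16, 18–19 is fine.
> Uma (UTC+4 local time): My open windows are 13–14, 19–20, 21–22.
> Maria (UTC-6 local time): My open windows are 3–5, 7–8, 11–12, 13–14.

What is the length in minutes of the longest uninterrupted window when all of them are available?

0

Leo in UTC: 10:00-11:00, 13:00-14:00, 17:00-20:00 (subtract 4h to convert from UTC+4).
Zane in UTC: 12:00-13:00 (add 2h to convert from UTC-2).
Sven in UTC: 08:00-14:00, 16:00-17:00 (subtract 2h to convert from UTC+2).
Uma in UTC: 09:00-10:00, 15:00-16:00, 17:00-18:00 (subtract 4h to convert from UTC+4).
Maria in UTC: 09:00-11:00, 13:00-14:00, 17:00-18:00, 19:00-20:00 (add 6h to convert from UTC-6).
Leo ∩ Zane: ∅.
Leo ∩ Zane ∩ Sven: ∅.
Leo ∩ Zane ∩ Sven ∩ Uma: ∅.
Leo ∩ Zane ∩ Sven ∩ Uma ∩ Maria: ∅.
There is no time when everyone is free.
No common window exists, so the longest block is 0 minutes.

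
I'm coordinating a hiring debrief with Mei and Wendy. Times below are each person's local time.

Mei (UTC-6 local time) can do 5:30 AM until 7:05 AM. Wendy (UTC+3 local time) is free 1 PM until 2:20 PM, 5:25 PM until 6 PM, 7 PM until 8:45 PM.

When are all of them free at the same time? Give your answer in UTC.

Mei in UTC: 11:30-13:05 (add 6h to convert from UTC-6).
Wendy in UTC: 10:00-11:20, 14:25-15:00, 16:00-17:45 (subtract 3h to convert from UTC+3).
Mei ∩ Wendy: ∅.
There is no time when everyone is free.

none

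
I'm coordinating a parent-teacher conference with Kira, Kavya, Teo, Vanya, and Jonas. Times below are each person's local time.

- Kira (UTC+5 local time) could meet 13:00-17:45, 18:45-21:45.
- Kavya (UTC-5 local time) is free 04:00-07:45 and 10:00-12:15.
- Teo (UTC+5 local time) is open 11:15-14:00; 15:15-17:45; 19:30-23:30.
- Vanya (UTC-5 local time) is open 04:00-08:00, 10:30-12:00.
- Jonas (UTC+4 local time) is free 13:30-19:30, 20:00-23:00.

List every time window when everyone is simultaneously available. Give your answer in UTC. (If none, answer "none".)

10:15-12:45, 16:00-16:45

Kira in UTC: 08:00-12:45, 13:45-16:45 (subtract 5h to convert from UTC+5).
Kavya in UTC: 09:00-12:45, 15:00-17:15 (add 5h to convert from UTC-5).
Teo in UTC: 06:15-09:00, 10:15-12:45, 14:30-18:30 (subtract 5h to convert from UTC+5).
Vanya in UTC: 09:00-13:00, 15:30-17:00 (add 5h to convert from UTC-5).
Jonas in UTC: 09:30-15:30, 16:00-19:00 (subtract 4h to convert from UTC+4).
Kira ∩ Kavya: 09:00-12:45, 15:00-16:45.
Kira ∩ Kavya ∩ Teo: 10:15-12:45, 15:00-16:45.
Kira ∩ Kavya ∩ Teo ∩ Vanya: 10:15-12:45, 15:30-16:45.
Kira ∩ Kavya ∩ Teo ∩ Vanya ∩ Jonas: 10:15-12:45, 16:00-16:45.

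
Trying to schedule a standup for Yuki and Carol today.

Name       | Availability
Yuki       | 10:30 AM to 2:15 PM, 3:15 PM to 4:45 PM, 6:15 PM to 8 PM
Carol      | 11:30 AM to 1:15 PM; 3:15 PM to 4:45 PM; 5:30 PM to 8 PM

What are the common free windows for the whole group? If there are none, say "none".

Yuki ∩ Carol: 11:30-13:15, 15:15-16:45, 18:15-20:00.

11:30-13:15, 15:15-16:45, 18:15-20:00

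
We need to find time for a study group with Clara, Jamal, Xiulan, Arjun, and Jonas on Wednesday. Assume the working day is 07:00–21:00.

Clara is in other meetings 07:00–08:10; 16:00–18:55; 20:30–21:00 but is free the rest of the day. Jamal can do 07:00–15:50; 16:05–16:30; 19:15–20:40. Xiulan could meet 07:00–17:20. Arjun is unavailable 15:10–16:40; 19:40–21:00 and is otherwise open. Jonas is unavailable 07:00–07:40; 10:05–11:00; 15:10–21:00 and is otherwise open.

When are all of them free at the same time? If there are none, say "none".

Clara free: 08:10-16:00, 18:55-20:30 (invert busy blocks within the working day).
Jamal free: 07:00-15:50, 16:05-16:30, 19:15-20:40.
Xiulan free: 07:00-17:20.
Arjun free: 07:00-15:10, 16:40-19:40 (invert busy blocks within the working day).
Jonas free: 07:40-10:05, 11:00-15:10 (invert busy blocks within the working day).
Clara ∩ Jamal: 08:10-15:50, 19:15-20:30.
Clara ∩ Jamal ∩ Xiulan: 08:10-15:50.
Clara ∩ Jamal ∩ Xiulan ∩ Arjun: 08:10-15:10.
Clara ∩ Jamal ∩ Xiulan ∩ Arjun ∩ Jonas: 08:10-10:05, 11:00-15:10.
Those are the intersection windows.

08:10-10:05, 11:00-15:10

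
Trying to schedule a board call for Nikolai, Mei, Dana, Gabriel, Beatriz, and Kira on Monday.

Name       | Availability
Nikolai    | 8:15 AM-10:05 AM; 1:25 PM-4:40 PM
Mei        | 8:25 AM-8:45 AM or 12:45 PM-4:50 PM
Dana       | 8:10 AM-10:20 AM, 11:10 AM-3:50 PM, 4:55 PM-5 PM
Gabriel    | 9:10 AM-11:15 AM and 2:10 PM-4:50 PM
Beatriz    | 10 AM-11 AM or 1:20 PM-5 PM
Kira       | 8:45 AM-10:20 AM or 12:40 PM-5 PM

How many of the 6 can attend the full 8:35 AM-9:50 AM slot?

2

Nikolai and Dana can make the full 08:35-09:50 slot — that's 2.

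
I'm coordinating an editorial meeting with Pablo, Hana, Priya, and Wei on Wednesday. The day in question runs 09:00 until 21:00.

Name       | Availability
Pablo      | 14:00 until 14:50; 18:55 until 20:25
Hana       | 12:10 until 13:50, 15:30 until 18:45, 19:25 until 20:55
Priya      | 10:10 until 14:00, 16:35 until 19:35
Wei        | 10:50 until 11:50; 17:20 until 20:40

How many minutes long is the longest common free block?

Pablo ∩ Hana: 19:25-20:25.
Pablo ∩ Hana ∩ Priya: 19:25-19:35.
Pablo ∩ Hana ∩ Priya ∩ Wei: 19:25-19:35.
The longest is 19:25-19:35 at 10 minutes.

10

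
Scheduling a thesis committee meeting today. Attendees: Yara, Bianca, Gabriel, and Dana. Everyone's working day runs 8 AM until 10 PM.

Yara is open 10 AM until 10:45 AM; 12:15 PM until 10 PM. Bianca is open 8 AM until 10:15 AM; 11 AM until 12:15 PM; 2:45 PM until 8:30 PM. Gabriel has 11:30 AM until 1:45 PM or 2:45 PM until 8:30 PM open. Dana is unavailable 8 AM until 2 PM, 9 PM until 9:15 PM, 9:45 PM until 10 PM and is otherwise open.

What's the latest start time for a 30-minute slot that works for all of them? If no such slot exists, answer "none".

20:00

Yara free: 10:00-10:45, 12:15-22:00.
Bianca free: 08:00-10:15, 11:00-12:15, 14:45-20:30.
Gabriel free: 11:30-13:45, 14:45-20:30.
Dana free: 14:00-21:00, 21:15-21:45 (invert busy blocks within the working day).
Yara ∩ Bianca: 10:00-10:15, 14:45-20:30.
Yara ∩ Bianca ∩ Gabriel: 14:45-20:30.
Yara ∩ Bianca ∩ Gabriel ∩ Dana: 14:45-20:30.
So the common availability across everyone is 14:45-20:30.
The last common window of at least 30 minutes is 14:45-20:30; a 30-minute meeting can start as late as 20:00 and still end by 20:30.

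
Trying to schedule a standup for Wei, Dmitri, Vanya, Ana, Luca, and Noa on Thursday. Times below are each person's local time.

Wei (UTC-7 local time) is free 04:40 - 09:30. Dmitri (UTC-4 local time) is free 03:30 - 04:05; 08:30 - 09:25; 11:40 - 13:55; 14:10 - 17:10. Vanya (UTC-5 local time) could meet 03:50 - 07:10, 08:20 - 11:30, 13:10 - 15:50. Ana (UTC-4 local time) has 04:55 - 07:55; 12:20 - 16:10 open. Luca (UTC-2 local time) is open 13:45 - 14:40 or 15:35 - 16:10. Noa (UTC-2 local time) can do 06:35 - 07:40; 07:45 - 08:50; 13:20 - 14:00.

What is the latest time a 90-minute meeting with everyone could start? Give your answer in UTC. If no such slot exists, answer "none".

none

Wei in UTC: 11:40-16:30 (add 7h to convert from UTC-7).
Dmitri in UTC: 07:30-08:05, 12:30-13:25, 15:40-17:55, 18:10-21:10 (add 4h to convert from UTC-4).
Vanya in UTC: 08:50-12:10, 13:20-16:30, 18:10-20:50 (add 5h to convert from UTC-5).
Ana in UTC: 08:55-11:55, 16:20-20:10 (add 4h to convert from UTC-4).
Luca in UTC: 15:45-16:40, 17:35-18:10 (add 2h to convert from UTC-2).
Noa in UTC: 08:35-09:40, 09:45-10:50, 15:20-16:00 (add 2h to convert from UTC-2).
Wei ∩ Dmitri: 12:30-13:25, 15:40-16:30.
Wei ∩ Dmitri ∩ Vanya: 13:20-13:25, 15:40-16:30.
Wei ∩ Dmitri ∩ Vanya ∩ Ana: 16:20-16:30.
Wei ∩ Dmitri ∩ Vanya ∩ Ana ∩ Luca: 16:20-16:30.
Wei ∩ Dmitri ∩ Vanya ∩ Ana ∩ Luca ∩ Noa: ∅.
There is no time when everyone is free.
No common window is at least 90 minutes long.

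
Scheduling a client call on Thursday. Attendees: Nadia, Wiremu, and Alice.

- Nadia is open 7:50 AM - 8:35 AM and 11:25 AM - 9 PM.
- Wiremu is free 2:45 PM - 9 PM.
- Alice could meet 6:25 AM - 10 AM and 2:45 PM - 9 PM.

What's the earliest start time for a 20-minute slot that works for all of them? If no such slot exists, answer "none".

Nadia ∩ Wiremu: 14:45-21:00.
Nadia ∩ Wiremu ∩ Alice: 14:45-21:00.
The first common window of at least 20 minutes is 14:45-21:00, so the earliest start is 14:45.

14:45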